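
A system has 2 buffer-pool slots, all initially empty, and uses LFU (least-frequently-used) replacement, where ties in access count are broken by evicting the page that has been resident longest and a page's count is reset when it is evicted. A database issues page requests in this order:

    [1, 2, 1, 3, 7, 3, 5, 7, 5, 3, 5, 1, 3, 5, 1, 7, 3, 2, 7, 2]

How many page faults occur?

1: miss, frames (1)
2: miss, frames (1 2)
1: hit
3: miss, evict 2, frames (1 3)
7: miss, evict 3, frames (1 7)
3: miss, evict 7, frames (1 3)
5: miss, evict 3, frames (1 5)
7: miss, evict 5, frames (1 7)
5: miss, evict 7, frames (1 5)
3: miss, evict 5, frames (1 3)
5: miss, evict 3, frames (1 5)
1: hit
3: miss, evict 5, frames (1 3)
5: miss, evict 3, frames (1 5)
1: hit
7: miss, evict 5, frames (1 7)
3: miss, evict 7, frames (1 3)
2: miss, evict 3, frames (1 2)
7: miss, evict 2, frames (1 7)
2: miss, evict 7, frames (1 2)
Page faults: 17.

17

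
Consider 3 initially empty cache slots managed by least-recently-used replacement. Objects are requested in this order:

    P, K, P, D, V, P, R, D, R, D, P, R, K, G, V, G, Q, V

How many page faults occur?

10

P → miss, frames {P}
K → miss, frames {P,K}
P → hit
D → miss, frames {K,P,D}
V → miss, evict K, frames {P,D,V}
P → hit
R → miss, evict D, frames {V,P,R}
D → miss, evict V, frames {P,R,D}
R → hit
D → hit
P → hit
R → hit
K → miss, evict D, frames {P,R,K}
G → miss, evict P, frames {R,K,G}
V → miss, evict R, frames {K,G,V}
G → hit
Q → miss, evict K, frames {V,G,Q}
V → hit
Page faults: 10.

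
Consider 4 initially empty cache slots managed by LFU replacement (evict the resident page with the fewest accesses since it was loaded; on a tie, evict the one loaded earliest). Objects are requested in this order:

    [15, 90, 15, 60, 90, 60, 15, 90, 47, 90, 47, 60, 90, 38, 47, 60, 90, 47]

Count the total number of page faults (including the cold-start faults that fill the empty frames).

15: miss, frames {15}
90: miss, frames {15,90}
15: hit
60: miss, frames {15,90,60}
90: hit
60: hit
15: hit
90: hit
47: miss, frames {15,90,60,47}
90: hit
47: hit
60: hit
90: hit
38: miss, evict 47, frames {15,90,60,38}
47: miss, evict 38, frames {15,90,60,47}
60: hit
90: hit
47: hit
Page faults: 6.

6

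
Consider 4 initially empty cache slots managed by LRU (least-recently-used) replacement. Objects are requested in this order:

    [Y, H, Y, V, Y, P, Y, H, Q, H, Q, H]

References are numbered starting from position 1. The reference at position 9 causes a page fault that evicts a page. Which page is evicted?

V

pos 1: Y → fault, frames (Y)
pos 2: H → fault, frames (Y H)
pos 3: Y → hit
pos 4: V → fault, frames (H Y V)
pos 5: Y → hit
pos 6: P → fault, frames (H V Y P)
pos 7: Y → hit
pos 8: H → hit
pos 9: Q → fault, evict V, frames (P Y H Q)
At position 9, page V is evicted.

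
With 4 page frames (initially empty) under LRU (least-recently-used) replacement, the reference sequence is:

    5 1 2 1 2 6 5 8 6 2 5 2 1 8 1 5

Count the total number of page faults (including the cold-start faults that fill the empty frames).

7

5 → miss, frames (5)
1 → miss, frames (5 1)
2 → miss, frames (5 1 2)
1 → hit
2 → hit
6 → miss, frames (5 1 2 6)
5 → hit
8 → miss, evict 1, frames (2 6 5 8)
6 → hit
2 → hit
5 → hit
2 → hit
1 → miss, evict 8, frames (6 5 2 1)
8 → miss, evict 6, frames (5 2 1 8)
1 → hit
5 → hit
Page faults: 7.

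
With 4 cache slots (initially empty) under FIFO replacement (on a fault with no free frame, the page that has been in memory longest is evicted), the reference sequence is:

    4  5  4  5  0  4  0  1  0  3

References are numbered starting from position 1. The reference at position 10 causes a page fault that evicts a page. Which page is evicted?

4

pos 1: 4 -> fault, frames [4]
pos 2: 5 -> fault, frames [4, 5]
pos 3: 4 -> hit
pos 4: 5 -> hit
pos 5: 0 -> fault, frames [4, 5, 0]
pos 6: 4 -> hit
pos 7: 0 -> hit
pos 8: 1 -> fault, frames [4, 5, 0, 1]
pos 9: 0 -> hit
pos 10: 3 -> fault, evict 4, frames [5, 0, 1, 3]
At position 10, page 4 is evicted.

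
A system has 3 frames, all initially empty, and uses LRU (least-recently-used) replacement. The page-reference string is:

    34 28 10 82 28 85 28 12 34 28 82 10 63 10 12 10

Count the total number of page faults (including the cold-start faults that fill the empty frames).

34 → fault, frames (34)
28 → fault, frames (34 28)
10 → fault, frames (34 28 10)
82 → fault, evict 34, frames (28 10 82)
28 → hit
85 → fault, evict 10, frames (82 28 85)
28 → hit
12 → fault, evict 82, frames (85 28 12)
34 → fault, evict 85, frames (28 12 34)
28 → hit
82 → fault, evict 12, frames (34 28 82)
10 → fault, evict 34, frames (28 82 10)
63 → fault, evict 28, frames (82 10 63)
10 → hit
12 → fault, evict 82, frames (63 10 12)
10 → hit
Page faults: 11.

11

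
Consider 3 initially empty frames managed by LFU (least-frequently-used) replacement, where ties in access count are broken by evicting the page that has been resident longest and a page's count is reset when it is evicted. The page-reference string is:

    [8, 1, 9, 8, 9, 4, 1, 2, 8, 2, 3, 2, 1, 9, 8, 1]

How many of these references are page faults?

8 -> fault, frames {8}
1 -> fault, frames {8,1}
9 -> fault, frames {8,1,9}
8 -> hit
9 -> hit
4 -> fault, evict 1, frames {8,9,4}
1 -> fault, evict 4, frames {8,9,1}
2 -> fault, evict 1, frames {8,9,2}
8 -> hit
2 -> hit
3 -> fault, evict 9, frames {8,2,3}
2 -> hit
1 -> fault, evict 3, frames {8,2,1}
9 -> fault, evict 1, frames {8,2,9}
8 -> hit
1 -> fault, evict 9, frames {8,2,1}
Page faults: 10.

10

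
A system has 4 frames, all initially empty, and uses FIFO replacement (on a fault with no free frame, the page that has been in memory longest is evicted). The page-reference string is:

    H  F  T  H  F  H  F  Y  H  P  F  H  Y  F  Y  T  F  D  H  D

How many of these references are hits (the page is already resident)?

11

H -> fault, frames (H)
F -> fault, frames (H F)
T -> fault, frames (H F T)
H -> hit
F -> hit
H -> hit
F -> hit
Y -> fault, frames (H F T Y)
H -> hit
P -> fault, evict H, frames (F T Y P)
F -> hit
H -> fault, evict F, frames (T Y P H)
Y -> hit
F -> fault, evict T, frames (Y P H F)
Y -> hit
T -> fault, evict Y, frames (P H F T)
F -> hit
D -> fault, evict P, frames (H F T D)
H -> hit
D -> hit
Hits: 11.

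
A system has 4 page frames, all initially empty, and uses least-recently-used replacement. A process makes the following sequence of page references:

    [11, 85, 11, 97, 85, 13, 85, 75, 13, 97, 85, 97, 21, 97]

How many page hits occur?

11 -> miss, frames (11)
85 -> miss, frames (11 85)
11 -> hit
97 -> miss, frames (85 11 97)
85 -> hit
13 -> miss, frames (11 97 85 13)
85 -> hit
75 -> miss, evict 11, frames (97 13 85 75)
13 -> hit
97 -> hit
85 -> hit
97 -> hit
21 -> miss, evict 75, frames (13 85 97 21)
97 -> hit
Hits: 8.

8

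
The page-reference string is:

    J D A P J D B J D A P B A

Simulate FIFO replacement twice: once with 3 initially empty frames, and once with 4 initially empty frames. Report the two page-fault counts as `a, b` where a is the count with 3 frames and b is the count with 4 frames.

9, 10

3 frames: F F F F F F F . . F F . . → 9 faults.
4 frames: F F F F . . F F F F F F . → 10 faults.
10 > 9: adding a frame increased faults — Belady's anomaly.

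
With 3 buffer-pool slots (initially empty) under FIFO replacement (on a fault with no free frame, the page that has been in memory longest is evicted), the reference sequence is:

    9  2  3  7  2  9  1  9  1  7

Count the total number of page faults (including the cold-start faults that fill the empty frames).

6

9 -> fault, frames (9)
2 -> fault, frames (9 2)
3 -> fault, frames (9 2 3)
7 -> fault, evict 9, frames (2 3 7)
2 -> hit
9 -> fault, evict 2, frames (3 7 9)
1 -> fault, evict 3, frames (7 9 1)
9 -> hit
1 -> hit
7 -> hit
Page faults: 6.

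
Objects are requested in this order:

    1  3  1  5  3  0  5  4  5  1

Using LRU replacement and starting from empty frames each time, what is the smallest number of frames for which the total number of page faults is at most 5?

5

f=1: 10 faults
f=2: 8 faults
f=3: 6 faults
f=4: 6 faults
f=5: 5 faults
Smallest f with faults ≤ 5 is 5.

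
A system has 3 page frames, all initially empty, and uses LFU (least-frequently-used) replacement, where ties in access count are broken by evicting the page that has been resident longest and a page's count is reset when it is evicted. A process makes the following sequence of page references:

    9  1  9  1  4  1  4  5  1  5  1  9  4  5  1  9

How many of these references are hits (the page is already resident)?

9: miss, frames (9)
1: miss, frames (9 1)
9: hit
1: hit
4: miss, frames (9 1 4)
1: hit
4: hit
5: miss, evict 9, frames (1 4 5)
1: hit
5: hit
1: hit
9: miss, evict 4, frames (1 5 9)
4: miss, evict 9, frames (1 5 4)
5: hit
1: hit
9: miss, evict 4, frames (1 5 9)
Hits: 9.

9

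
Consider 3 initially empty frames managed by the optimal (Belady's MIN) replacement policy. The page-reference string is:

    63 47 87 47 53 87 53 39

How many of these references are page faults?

5

63 → miss, frames (63)
47 → miss, frames (63 47)
87 → miss, frames (63 47 87)
47 → hit
53 → miss, evict 47, frames (63 87 53)
87 → hit
53 → hit
39 → miss, evict 53, frames (63 87 39)
Page faults: 5.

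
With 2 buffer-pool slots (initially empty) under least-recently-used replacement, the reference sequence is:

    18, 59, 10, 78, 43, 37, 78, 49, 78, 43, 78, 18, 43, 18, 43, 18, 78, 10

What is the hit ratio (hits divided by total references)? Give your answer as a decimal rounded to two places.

18 → miss, frames {18}
59 → miss, frames {18,59}
10 → miss, evict 18, frames {59,10}
78 → miss, evict 59, frames {10,78}
43 → miss, evict 10, frames {78,43}
37 → miss, evict 78, frames {43,37}
78 → miss, evict 43, frames {37,78}
49 → miss, evict 37, frames {78,49}
78 → hit
43 → miss, evict 49, frames {78,43}
78 → hit
18 → miss, evict 43, frames {78,18}
43 → miss, evict 78, frames {18,43}
18 → hit
43 → hit
18 → hit
78 → miss, evict 43, frames {18,78}
10 → miss, evict 18, frames {78,10}
Hits: 5 of 18 references → 5/18 = 0.2778.

0.28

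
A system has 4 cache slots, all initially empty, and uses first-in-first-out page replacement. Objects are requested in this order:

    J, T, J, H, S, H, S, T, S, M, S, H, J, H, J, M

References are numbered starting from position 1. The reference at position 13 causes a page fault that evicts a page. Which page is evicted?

pos 1: J → miss, frames [J]
pos 2: T → miss, frames [J, T]
pos 3: J → hit
pos 4: H → miss, frames [J, T, H]
pos 5: S → miss, frames [J, T, H, S]
pos 6: H → hit
pos 7: S → hit
pos 8: T → hit
pos 9: S → hit
pos 10: M → miss, evict J, frames [T, H, S, M]
pos 11: S → hit
pos 12: H → hit
pos 13: J → miss, evict T, frames [H, S, M, J]
At position 13, page T is evicted.

T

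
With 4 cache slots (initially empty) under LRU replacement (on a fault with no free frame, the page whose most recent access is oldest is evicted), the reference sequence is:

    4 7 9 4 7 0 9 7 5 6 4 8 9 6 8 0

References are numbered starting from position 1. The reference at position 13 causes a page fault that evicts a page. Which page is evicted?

5

pos 1: 4 → fault, frames {4}
pos 2: 7 → fault, frames {4,7}
pos 3: 9 → fault, frames {4,7,9}
pos 4: 4 → hit
pos 5: 7 → hit
pos 6: 0 → fault, frames {9,4,7,0}
pos 7: 9 → hit
pos 8: 7 → hit
pos 9: 5 → fault, evict 4, frames {0,9,7,5}
pos 10: 6 → fault, evict 0, frames {9,7,5,6}
pos 11: 4 → fault, evict 9, frames {7,5,6,4}
pos 12: 8 → fault, evict 7, frames {5,6,4,8}
pos 13: 9 → fault, evict 5, frames {6,4,8,9}
At position 13, page 5 is evicted.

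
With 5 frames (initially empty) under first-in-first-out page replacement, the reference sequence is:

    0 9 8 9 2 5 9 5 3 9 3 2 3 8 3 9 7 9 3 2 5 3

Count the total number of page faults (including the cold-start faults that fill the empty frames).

0 → fault, frames {0}
9 → fault, frames {0,9}
8 → fault, frames {0,9,8}
9 → hit
2 → fault, frames {0,9,8,2}
5 → fault, frames {0,9,8,2,5}
9 → hit
5 → hit
3 → fault, evict 0, frames {9,8,2,5,3}
9 → hit
3 → hit
2 → hit
3 → hit
8 → hit
3 → hit
9 → hit
7 → fault, evict 9, frames {8,2,5,3,7}
9 → fault, evict 8, frames {2,5,3,7,9}
3 → hit
2 → hit
5 → hit
3 → hit
Page faults: 8.

8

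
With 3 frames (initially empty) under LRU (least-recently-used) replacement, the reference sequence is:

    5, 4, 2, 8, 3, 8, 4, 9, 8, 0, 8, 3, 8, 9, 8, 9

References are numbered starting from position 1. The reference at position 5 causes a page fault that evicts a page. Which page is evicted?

4

pos 1: 5 → fault, frames (5)
pos 2: 4 → fault, frames (5 4)
pos 3: 2 → fault, frames (5 4 2)
pos 4: 8 → fault, evict 5, frames (4 2 8)
pos 5: 3 → fault, evict 4, frames (2 8 3)
At position 5, page 4 is evicted.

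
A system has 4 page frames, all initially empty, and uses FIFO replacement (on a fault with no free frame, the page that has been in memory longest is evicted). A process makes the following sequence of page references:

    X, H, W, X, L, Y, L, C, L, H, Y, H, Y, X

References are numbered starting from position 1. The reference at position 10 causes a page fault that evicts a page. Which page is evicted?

W

pos 1: X → miss, frames (X)
pos 2: H → miss, frames (X H)
pos 3: W → miss, frames (X H W)
pos 4: X → hit
pos 5: L → miss, frames (X H W L)
pos 6: Y → miss, evict X, frames (H W L Y)
pos 7: L → hit
pos 8: C → miss, evict H, frames (W L Y C)
pos 9: L → hit
pos 10: H → miss, evict W, frames (L Y C H)
At position 10, page W is evicted.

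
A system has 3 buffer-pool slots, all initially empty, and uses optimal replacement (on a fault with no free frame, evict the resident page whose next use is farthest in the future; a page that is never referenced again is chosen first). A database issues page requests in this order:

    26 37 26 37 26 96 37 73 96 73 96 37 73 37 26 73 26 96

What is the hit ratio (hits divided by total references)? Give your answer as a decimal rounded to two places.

26 → miss, frames (26)
37 → miss, frames (26 37)
26 → hit
37 → hit
26 → hit
96 → miss, frames (26 37 96)
37 → hit
73 → miss, evict 26, frames (37 96 73)
96 → hit
73 → hit
96 → hit
37 → hit
73 → hit
37 → hit
26 → miss, evict 37, frames (96 73 26)
73 → hit
26 → hit
96 → hit
Hits: 13 of 18 references → 13/18 = 0.7222.

0.72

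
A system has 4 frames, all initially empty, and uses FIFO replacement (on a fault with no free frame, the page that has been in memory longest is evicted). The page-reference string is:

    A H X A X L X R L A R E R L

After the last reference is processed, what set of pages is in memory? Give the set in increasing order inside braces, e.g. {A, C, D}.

{A, E, L, R}

A -> miss, frames [A]
H -> miss, frames [A, H]
X -> miss, frames [A, H, X]
A -> hit
X -> hit
L -> miss, frames [A, H, X, L]
X -> hit
R -> miss, evict A, frames [H, X, L, R]
L -> hit
A -> miss, evict H, frames [X, L, R, A]
R -> hit
E -> miss, evict X, frames [L, R, A, E]
R -> hit
L -> hit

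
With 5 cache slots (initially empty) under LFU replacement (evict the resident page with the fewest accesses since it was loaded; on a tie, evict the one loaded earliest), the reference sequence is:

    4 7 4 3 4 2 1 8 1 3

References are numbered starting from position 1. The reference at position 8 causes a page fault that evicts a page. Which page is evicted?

pos 1: 4 -> fault, frames {4}
pos 2: 7 -> fault, frames {4,7}
pos 3: 4 -> hit
pos 4: 3 -> fault, frames {4,7,3}
pos 5: 4 -> hit
pos 6: 2 -> fault, frames {4,7,3,2}
pos 7: 1 -> fault, frames {4,7,3,2,1}
pos 8: 8 -> fault, evict 7, frames {4,3,2,1,8}
At position 8, page 7 is evicted.

7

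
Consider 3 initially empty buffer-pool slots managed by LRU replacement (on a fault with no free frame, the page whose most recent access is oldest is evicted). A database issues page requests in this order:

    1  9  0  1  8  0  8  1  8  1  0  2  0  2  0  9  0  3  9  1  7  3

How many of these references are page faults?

10

1 → fault, frames {1}
9 → fault, frames {1,9}
0 → fault, frames {1,9,0}
1 → hit
8 → fault, evict 9, frames {0,1,8}
0 → hit
8 → hit
1 → hit
8 → hit
1 → hit
0 → hit
2 → fault, evict 8, frames {1,0,2}
0 → hit
2 → hit
0 → hit
9 → fault, evict 1, frames {2,0,9}
0 → hit
3 → fault, evict 2, frames {9,0,3}
9 → hit
1 → fault, evict 0, frames {3,9,1}
7 → fault, evict 3, frames {9,1,7}
3 → fault, evict 9, frames {1,7,3}
Page faults: 10.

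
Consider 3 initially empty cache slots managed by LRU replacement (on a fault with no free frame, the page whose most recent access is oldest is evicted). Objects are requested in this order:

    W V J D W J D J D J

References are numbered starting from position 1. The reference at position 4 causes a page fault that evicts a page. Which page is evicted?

pos 1: W → miss, frames [W]
pos 2: V → miss, frames [W, V]
pos 3: J → miss, frames [W, V, J]
pos 4: D → miss, evict W, frames [V, J, D]
At position 4, page W is evicted.

W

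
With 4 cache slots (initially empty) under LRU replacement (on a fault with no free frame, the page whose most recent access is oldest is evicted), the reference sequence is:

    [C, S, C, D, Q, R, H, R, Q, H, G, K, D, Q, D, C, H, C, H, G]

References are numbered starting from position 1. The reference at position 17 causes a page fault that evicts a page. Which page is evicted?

pos 1: C -> miss, frames [C]
pos 2: S -> miss, frames [C, S]
pos 3: C -> hit
pos 4: D -> miss, frames [S, C, D]
pos 5: Q -> miss, frames [S, C, D, Q]
pos 6: R -> miss, evict S, frames [C, D, Q, R]
pos 7: H -> miss, evict C, frames [D, Q, R, H]
pos 8: R -> hit
pos 9: Q -> hit
pos 10: H -> hit
pos 11: G -> miss, evict D, frames [R, Q, H, G]
pos 12: K -> miss, evict R, frames [Q, H, G, K]
pos 13: D -> miss, evict Q, frames [H, G, K, D]
pos 14: Q -> miss, evict H, frames [G, K, D, Q]
pos 15: D -> hit
pos 16: C -> miss, evict G, frames [K, Q, D, C]
pos 17: H -> miss, evict K, frames [Q, D, C, H]
At position 17, page K is evicted.

K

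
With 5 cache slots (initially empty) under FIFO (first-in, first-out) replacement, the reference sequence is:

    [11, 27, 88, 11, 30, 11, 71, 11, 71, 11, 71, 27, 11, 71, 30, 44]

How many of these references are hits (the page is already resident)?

10

11 → miss, frames [11]
27 → miss, frames [11, 27]
88 → miss, frames [11, 27, 88]
11 → hit
30 → miss, frames [11, 27, 88, 30]
11 → hit
71 → miss, frames [11, 27, 88, 30, 71]
11 → hit
71 → hit
11 → hit
71 → hit
27 → hit
11 → hit
71 → hit
30 → hit
44 → miss, evict 11, frames [27, 88, 30, 71, 44]
Hits: 10.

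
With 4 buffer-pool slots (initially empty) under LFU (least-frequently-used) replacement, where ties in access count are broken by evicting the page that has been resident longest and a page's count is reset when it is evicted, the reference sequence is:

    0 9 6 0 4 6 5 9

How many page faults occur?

0 → fault, frames [0]
9 → fault, frames [0, 9]
6 → fault, frames [0, 9, 6]
0 → hit
4 → fault, frames [0, 9, 6, 4]
6 → hit
5 → fault, evict 9, frames [0, 6, 4, 5]
9 → fault, evict 4, frames [0, 6, 5, 9]
Page faults: 6.

6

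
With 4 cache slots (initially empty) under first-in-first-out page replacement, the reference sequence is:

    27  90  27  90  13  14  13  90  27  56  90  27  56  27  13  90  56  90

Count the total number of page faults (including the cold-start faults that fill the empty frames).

7

27: fault, frames {27}
90: fault, frames {27,90}
27: hit
90: hit
13: fault, frames {27,90,13}
14: fault, frames {27,90,13,14}
13: hit
90: hit
27: hit
56: fault, evict 27, frames {90,13,14,56}
90: hit
27: fault, evict 90, frames {13,14,56,27}
56: hit
27: hit
13: hit
90: fault, evict 13, frames {14,56,27,90}
56: hit
90: hit
Page faults: 7.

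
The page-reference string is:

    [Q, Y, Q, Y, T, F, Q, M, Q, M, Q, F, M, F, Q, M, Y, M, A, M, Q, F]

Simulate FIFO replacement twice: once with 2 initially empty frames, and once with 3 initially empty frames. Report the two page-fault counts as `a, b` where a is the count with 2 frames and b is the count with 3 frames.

14, 10

2 frames: F F . . F F F F . . . F . . F F F . F F F F → 14 faults.
3 frames: F F . . F F F F . . . . . . . . F . F . F F → 10 faults.
10 < 14: adding a frame reduced faults, as is typical.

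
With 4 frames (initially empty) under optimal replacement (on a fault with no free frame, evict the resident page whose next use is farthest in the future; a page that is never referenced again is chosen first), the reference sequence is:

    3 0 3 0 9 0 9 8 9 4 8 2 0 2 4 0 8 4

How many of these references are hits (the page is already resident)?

12

3: miss, frames (3)
0: miss, frames (3 0)
3: hit
0: hit
9: miss, frames (3 0 9)
0: hit
9: hit
8: miss, frames (3 0 9 8)
9: hit
4: miss, evict 9, frames (3 0 8 4)
8: hit
2: miss, evict 3, frames (0 8 4 2)
0: hit
2: hit
4: hit
0: hit
8: hit
4: hit
Hits: 12.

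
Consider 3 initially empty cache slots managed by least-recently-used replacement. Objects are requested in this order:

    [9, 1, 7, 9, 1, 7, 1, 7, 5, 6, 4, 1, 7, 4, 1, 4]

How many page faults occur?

8

9: miss, frames (9)
1: miss, frames (9 1)
7: miss, frames (9 1 7)
9: hit
1: hit
7: hit
1: hit
7: hit
5: miss, evict 9, frames (1 7 5)
6: miss, evict 1, frames (7 5 6)
4: miss, evict 7, frames (5 6 4)
1: miss, evict 5, frames (6 4 1)
7: miss, evict 6, frames (4 1 7)
4: hit
1: hit
4: hit
Page faults: 8.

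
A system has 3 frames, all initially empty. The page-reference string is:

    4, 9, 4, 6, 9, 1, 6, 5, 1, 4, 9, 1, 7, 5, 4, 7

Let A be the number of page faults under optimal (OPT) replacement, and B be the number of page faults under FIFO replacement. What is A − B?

-3

Under OPT: F F . F . F . F . . F . F . F . → 8 faults.
Under FIFO: F F . F . F . F . F F F F F F . → 11 faults.
A − B = 8 − 11 = -3.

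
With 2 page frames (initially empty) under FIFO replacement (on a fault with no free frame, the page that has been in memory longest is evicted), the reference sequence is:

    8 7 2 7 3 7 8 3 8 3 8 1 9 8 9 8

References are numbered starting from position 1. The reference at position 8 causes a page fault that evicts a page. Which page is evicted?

pos 1: 8 -> miss, frames [8]
pos 2: 7 -> miss, frames [8, 7]
pos 3: 2 -> miss, evict 8, frames [7, 2]
pos 4: 7 -> hit
pos 5: 3 -> miss, evict 7, frames [2, 3]
pos 6: 7 -> miss, evict 2, frames [3, 7]
pos 7: 8 -> miss, evict 3, frames [7, 8]
pos 8: 3 -> miss, evict 7, frames [8, 3]
At position 8, page 7 is evicted.

7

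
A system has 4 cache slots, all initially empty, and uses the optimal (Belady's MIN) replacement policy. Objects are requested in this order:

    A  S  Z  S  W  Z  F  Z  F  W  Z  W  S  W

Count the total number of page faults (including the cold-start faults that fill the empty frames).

5

A: fault, frames [A]
S: fault, frames [A, S]
Z: fault, frames [A, S, Z]
S: hit
W: fault, frames [A, S, Z, W]
Z: hit
F: fault, evict A, frames [S, Z, W, F]
Z: hit
F: hit
W: hit
Z: hit
W: hit
S: hit
W: hit
Page faults: 5.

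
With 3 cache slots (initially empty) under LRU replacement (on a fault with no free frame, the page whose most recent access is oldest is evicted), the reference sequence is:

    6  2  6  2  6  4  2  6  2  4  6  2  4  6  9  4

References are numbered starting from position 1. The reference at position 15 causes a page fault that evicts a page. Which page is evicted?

pos 1: 6 -> miss, frames {6}
pos 2: 2 -> miss, frames {6,2}
pos 3: 6 -> hit
pos 4: 2 -> hit
pos 5: 6 -> hit
pos 6: 4 -> miss, frames {2,6,4}
pos 7: 2 -> hit
pos 8: 6 -> hit
pos 9: 2 -> hit
pos 10: 4 -> hit
pos 11: 6 -> hit
pos 12: 2 -> hit
pos 13: 4 -> hit
pos 14: 6 -> hit
pos 15: 9 -> miss, evict 2, frames {4,6,9}
At position 15, page 2 is evicted.

2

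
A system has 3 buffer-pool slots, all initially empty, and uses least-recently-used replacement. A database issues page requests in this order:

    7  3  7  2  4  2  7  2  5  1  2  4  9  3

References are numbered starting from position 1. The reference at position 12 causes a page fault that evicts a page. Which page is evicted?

5

pos 1: 7 -> fault, frames (7)
pos 2: 3 -> fault, frames (7 3)
pos 3: 7 -> hit
pos 4: 2 -> fault, frames (3 7 2)
pos 5: 4 -> fault, evict 3, frames (7 2 4)
pos 6: 2 -> hit
pos 7: 7 -> hit
pos 8: 2 -> hit
pos 9: 5 -> fault, evict 4, frames (7 2 5)
pos 10: 1 -> fault, evict 7, frames (2 5 1)
pos 11: 2 -> hit
pos 12: 4 -> fault, evict 5, frames (1 2 4)
At position 12, page 5 is evicted.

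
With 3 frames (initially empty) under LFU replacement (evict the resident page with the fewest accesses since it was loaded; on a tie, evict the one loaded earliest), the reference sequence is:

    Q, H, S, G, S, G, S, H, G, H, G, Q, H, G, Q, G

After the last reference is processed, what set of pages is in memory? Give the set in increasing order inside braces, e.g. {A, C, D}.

Q → fault, frames {Q}
H → fault, frames {Q,H}
S → fault, frames {Q,H,S}
G → fault, evict Q, frames {H,S,G}
S → hit
G → hit
S → hit
H → hit
G → hit
H → hit
G → hit
Q → fault, evict H, frames {S,G,Q}
H → fault, evict Q, frames {S,G,H}
G → hit
Q → fault, evict H, frames {S,G,Q}
G → hit

{G, Q, S}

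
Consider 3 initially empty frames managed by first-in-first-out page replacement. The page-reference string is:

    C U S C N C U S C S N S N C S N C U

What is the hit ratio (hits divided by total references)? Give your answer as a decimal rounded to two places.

C → fault, frames (C)
U → fault, frames (C U)
S → fault, frames (C U S)
C → hit
N → fault, evict C, frames (U S N)
C → fault, evict U, frames (S N C)
U → fault, evict S, frames (N C U)
S → fault, evict N, frames (C U S)
C → hit
S → hit
N → fault, evict C, frames (U S N)
S → hit
N → hit
C → fault, evict U, frames (S N C)
S → hit
N → hit
C → hit
U → fault, evict S, frames (N C U)
Hits: 8 of 18 references → 8/18 = 0.4444.

0.44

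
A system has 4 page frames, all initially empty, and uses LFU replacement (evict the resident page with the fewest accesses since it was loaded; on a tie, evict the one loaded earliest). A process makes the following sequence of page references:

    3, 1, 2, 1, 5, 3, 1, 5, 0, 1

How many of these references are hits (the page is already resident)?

5

3: fault, frames (3)
1: fault, frames (3 1)
2: fault, frames (3 1 2)
1: hit
5: fault, frames (3 1 2 5)
3: hit
1: hit
5: hit
0: fault, evict 2, frames (3 1 5 0)
1: hit
Hits: 5.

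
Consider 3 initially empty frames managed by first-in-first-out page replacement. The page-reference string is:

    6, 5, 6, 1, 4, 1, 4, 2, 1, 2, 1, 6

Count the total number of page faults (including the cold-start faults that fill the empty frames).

6 → miss, frames {6}
5 → miss, frames {6,5}
6 → hit
1 → miss, frames {6,5,1}
4 → miss, evict 6, frames {5,1,4}
1 → hit
4 → hit
2 → miss, evict 5, frames {1,4,2}
1 → hit
2 → hit
1 → hit
6 → miss, evict 1, frames {4,2,6}
Page faults: 6.

6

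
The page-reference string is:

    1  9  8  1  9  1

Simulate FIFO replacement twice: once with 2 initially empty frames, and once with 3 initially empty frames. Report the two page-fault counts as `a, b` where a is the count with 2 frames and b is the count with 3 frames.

2 frames: F F F F F . → 5 faults.
3 frames: F F F . . . → 3 faults.
3 < 5: adding a frame reduced faults, as is typical.

5, 3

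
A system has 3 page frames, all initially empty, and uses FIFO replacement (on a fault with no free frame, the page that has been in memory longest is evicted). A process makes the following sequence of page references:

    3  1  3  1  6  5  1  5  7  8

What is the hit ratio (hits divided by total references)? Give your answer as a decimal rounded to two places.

3: miss, frames [3]
1: miss, frames [3, 1]
3: hit
1: hit
6: miss, frames [3, 1, 6]
5: miss, evict 3, frames [1, 6, 5]
1: hit
5: hit
7: miss, evict 1, frames [6, 5, 7]
8: miss, evict 6, frames [5, 7, 8]
Hits: 4 of 10 references → 4/10 = 0.4000.

0.40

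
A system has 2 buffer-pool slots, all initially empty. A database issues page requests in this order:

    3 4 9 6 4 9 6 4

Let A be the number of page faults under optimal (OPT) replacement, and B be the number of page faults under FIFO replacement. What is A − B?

Under OPT: F F F F . F . F → 6 faults.
Under FIFO: F F F F F F F F → 8 faults.
A − B = 6 − 8 = -2.

-2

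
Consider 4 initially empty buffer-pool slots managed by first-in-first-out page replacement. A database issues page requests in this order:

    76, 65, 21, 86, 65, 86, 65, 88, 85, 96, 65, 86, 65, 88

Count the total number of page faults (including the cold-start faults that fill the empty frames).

10

76 -> miss, frames {76}
65 -> miss, frames {76,65}
21 -> miss, frames {76,65,21}
86 -> miss, frames {76,65,21,86}
65 -> hit
86 -> hit
65 -> hit
88 -> miss, evict 76, frames {65,21,86,88}
85 -> miss, evict 65, frames {21,86,88,85}
96 -> miss, evict 21, frames {86,88,85,96}
65 -> miss, evict 86, frames {88,85,96,65}
86 -> miss, evict 88, frames {85,96,65,86}
65 -> hit
88 -> miss, evict 85, frames {96,65,86,88}
Page faults: 10.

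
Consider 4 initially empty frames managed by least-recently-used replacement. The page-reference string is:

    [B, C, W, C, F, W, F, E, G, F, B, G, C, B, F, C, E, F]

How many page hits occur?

9

B: fault, frames (B)
C: fault, frames (B C)
W: fault, frames (B C W)
C: hit
F: fault, frames (B W C F)
W: hit
F: hit
E: fault, evict B, frames (C W F E)
G: fault, evict C, frames (W F E G)
F: hit
B: fault, evict W, frames (E G F B)
G: hit
C: fault, evict E, frames (F B G C)
B: hit
F: hit
C: hit
E: fault, evict G, frames (B F C E)
F: hit
Hits: 9.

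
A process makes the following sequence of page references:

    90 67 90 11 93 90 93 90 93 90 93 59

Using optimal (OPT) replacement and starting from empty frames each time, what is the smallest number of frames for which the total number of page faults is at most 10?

f=1: 12 faults
f=2: 5 faults
f=3: 5 faults
f=4: 5 faults
f=5: 5 faults
Smallest f with faults ≤ 10 is 2.

2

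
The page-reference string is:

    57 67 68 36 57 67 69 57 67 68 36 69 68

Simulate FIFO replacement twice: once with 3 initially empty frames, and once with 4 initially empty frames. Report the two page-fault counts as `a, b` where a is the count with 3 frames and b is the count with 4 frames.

9, 10

3 frames: F F F F F F F . . F F . . → 9 faults.
4 frames: F F F F . . F F F F F F . → 10 faults.
10 > 9: adding a frame increased faults — Belady's anomaly.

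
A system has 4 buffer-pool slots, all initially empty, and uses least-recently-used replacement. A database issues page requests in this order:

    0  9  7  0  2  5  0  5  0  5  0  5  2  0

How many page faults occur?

5

0 -> fault, frames [0]
9 -> fault, frames [0, 9]
7 -> fault, frames [0, 9, 7]
0 -> hit
2 -> fault, frames [9, 7, 0, 2]
5 -> fault, evict 9, frames [7, 0, 2, 5]
0 -> hit
5 -> hit
0 -> hit
5 -> hit
0 -> hit
5 -> hit
2 -> hit
0 -> hit
Page faults: 5.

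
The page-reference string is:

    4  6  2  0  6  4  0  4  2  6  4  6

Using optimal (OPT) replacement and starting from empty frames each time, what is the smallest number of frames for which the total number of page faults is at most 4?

f=1: 12 faults
f=2: 7 faults
f=3: 5 faults
f=4: 4 faults
Smallest f with faults ≤ 4 is 4.

4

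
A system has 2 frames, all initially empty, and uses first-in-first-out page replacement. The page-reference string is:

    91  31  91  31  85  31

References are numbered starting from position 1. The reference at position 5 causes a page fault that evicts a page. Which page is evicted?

pos 1: 91 -> miss, frames [91]
pos 2: 31 -> miss, frames [91, 31]
pos 3: 91 -> hit
pos 4: 31 -> hit
pos 5: 85 -> miss, evict 91, frames [31, 85]
At position 5, page 91 is evicted.

91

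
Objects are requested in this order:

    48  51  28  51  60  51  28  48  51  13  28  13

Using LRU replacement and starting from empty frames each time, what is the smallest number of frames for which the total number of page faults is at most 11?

2

f=1: 12 faults
f=2: 9 faults
f=3: 7 faults
f=4: 5 faults
f=5: 5 faults
Smallest f with faults ≤ 11 is 2.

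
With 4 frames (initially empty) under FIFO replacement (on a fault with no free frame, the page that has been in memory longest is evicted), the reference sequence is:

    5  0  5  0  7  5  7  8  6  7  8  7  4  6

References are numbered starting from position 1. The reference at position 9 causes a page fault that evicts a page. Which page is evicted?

5

pos 1: 5 → fault, frames {5}
pos 2: 0 → fault, frames {5,0}
pos 3: 5 → hit
pos 4: 0 → hit
pos 5: 7 → fault, frames {5,0,7}
pos 6: 5 → hit
pos 7: 7 → hit
pos 8: 8 → fault, frames {5,0,7,8}
pos 9: 6 → fault, evict 5, frames {0,7,8,6}
At position 9, page 5 is evicted.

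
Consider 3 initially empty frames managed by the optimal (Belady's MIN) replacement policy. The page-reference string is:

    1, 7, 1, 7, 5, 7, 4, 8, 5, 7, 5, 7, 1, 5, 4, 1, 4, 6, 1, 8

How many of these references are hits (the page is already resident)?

12

1: miss, frames (1)
7: miss, frames (1 7)
1: hit
7: hit
5: miss, frames (1 7 5)
7: hit
4: miss, evict 1, frames (7 5 4)
8: miss, evict 4, frames (7 5 8)
5: hit
7: hit
5: hit
7: hit
1: miss, evict 7, frames (5 8 1)
5: hit
4: miss, evict 5, frames (8 1 4)
1: hit
4: hit
6: miss, evict 4, frames (8 1 6)
1: hit
8: hit
Hits: 12.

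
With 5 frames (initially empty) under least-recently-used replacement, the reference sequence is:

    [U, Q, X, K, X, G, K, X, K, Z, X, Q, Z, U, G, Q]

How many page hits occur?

8

U: fault, frames (U)
Q: fault, frames (U Q)
X: fault, frames (U Q X)
K: fault, frames (U Q X K)
X: hit
G: fault, frames (U Q K X G)
K: hit
X: hit
K: hit
Z: fault, evict U, frames (Q G X K Z)
X: hit
Q: hit
Z: hit
U: fault, evict G, frames (K X Q Z U)
G: fault, evict K, frames (X Q Z U G)
Q: hit
Hits: 8.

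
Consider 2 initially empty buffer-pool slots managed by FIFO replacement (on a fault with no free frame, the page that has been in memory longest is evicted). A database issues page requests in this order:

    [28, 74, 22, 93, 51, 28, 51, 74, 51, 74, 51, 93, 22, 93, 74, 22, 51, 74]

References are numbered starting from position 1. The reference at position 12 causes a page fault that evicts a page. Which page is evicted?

74

pos 1: 28 -> miss, frames [28]
pos 2: 74 -> miss, frames [28, 74]
pos 3: 22 -> miss, evict 28, frames [74, 22]
pos 4: 93 -> miss, evict 74, frames [22, 93]
pos 5: 51 -> miss, evict 22, frames [93, 51]
pos 6: 28 -> miss, evict 93, frames [51, 28]
pos 7: 51 -> hit
pos 8: 74 -> miss, evict 51, frames [28, 74]
pos 9: 51 -> miss, evict 28, frames [74, 51]
pos 10: 74 -> hit
pos 11: 51 -> hit
pos 12: 93 -> miss, evict 74, frames [51, 93]
At position 12, page 74 is evicted.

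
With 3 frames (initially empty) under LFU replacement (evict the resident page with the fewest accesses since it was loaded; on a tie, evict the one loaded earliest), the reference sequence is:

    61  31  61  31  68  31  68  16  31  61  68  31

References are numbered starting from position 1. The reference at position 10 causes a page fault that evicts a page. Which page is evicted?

pos 1: 61 -> miss, frames (61)
pos 2: 31 -> miss, frames (61 31)
pos 3: 61 -> hit
pos 4: 31 -> hit
pos 5: 68 -> miss, frames (61 31 68)
pos 6: 31 -> hit
pos 7: 68 -> hit
pos 8: 16 -> miss, evict 61, frames (31 68 16)
pos 9: 31 -> hit
pos 10: 61 -> miss, evict 16, frames (31 68 61)
At position 10, page 16 is evicted.

16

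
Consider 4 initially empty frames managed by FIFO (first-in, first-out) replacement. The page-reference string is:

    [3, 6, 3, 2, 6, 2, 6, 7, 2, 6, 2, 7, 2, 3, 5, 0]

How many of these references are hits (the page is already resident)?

10

3 → fault, frames (3)
6 → fault, frames (3 6)
3 → hit
2 → fault, frames (3 6 2)
6 → hit
2 → hit
6 → hit
7 → fault, frames (3 6 2 7)
2 → hit
6 → hit
2 → hit
7 → hit
2 → hit
3 → hit
5 → fault, evict 3, frames (6 2 7 5)
0 → fault, evict 6, frames (2 7 5 0)
Hits: 10.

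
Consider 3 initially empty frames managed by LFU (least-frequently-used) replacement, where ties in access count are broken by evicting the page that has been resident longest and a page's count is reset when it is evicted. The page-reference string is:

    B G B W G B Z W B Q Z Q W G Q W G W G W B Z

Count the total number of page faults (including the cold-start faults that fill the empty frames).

B → miss, frames (B)
G → miss, frames (B G)
B → hit
W → miss, frames (B G W)
G → hit
B → hit
Z → miss, evict W, frames (B G Z)
W → miss, evict Z, frames (B G W)
B → hit
Q → miss, evict W, frames (B G Q)
Z → miss, evict Q, frames (B G Z)
Q → miss, evict Z, frames (B G Q)
W → miss, evict Q, frames (B G W)
G → hit
Q → miss, evict W, frames (B G Q)
W → miss, evict Q, frames (B G W)
G → hit
W → hit
G → hit
W → hit
B → hit
Z → miss, evict W, frames (B G Z)
Page faults: 12.

12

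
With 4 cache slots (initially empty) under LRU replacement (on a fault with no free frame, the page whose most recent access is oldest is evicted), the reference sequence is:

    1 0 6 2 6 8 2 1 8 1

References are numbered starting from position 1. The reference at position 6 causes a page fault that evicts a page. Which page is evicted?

pos 1: 1: fault, frames {1}
pos 2: 0: fault, frames {1,0}
pos 3: 6: fault, frames {1,0,6}
pos 4: 2: fault, frames {1,0,6,2}
pos 5: 6: hit
pos 6: 8: fault, evict 1, frames {0,2,6,8}
At position 6, page 1 is evicted.

1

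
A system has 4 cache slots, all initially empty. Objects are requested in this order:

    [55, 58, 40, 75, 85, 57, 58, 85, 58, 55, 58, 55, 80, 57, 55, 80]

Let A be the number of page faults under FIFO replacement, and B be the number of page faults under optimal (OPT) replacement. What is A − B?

2

Under FIFO: F F F F F F F . . F . . F . . . → 9 faults.
Under OPT: F F F F F F . . . . . . F . . . → 7 faults.
A − B = 9 − 7 = 2.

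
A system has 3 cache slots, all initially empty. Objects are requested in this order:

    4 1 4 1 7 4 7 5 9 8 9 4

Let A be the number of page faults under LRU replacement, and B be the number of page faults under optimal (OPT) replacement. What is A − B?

1

Under LRU: F F . . F . . F F F . F → 7 faults.
Under OPT: F F . . F . . F F F . . → 6 faults.
A − B = 7 − 6 = 1.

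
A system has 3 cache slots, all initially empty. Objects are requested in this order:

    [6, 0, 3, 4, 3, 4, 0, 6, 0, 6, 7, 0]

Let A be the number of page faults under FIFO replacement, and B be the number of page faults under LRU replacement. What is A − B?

Under FIFO: F F F F . . . F F . F . → 7 faults.
Under LRU: F F F F . . . F . . F . → 6 faults.
A − B = 7 − 6 = 1.

1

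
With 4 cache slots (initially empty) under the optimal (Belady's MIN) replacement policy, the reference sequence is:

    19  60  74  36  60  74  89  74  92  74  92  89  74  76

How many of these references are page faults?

7

19: miss, frames {19}
60: miss, frames {19,60}
74: miss, frames {19,60,74}
36: miss, frames {19,60,74,36}
60: hit
74: hit
89: miss, evict 36, frames {19,60,74,89}
74: hit
92: miss, evict 60, frames {19,74,89,92}
74: hit
92: hit
89: hit
74: hit
76: miss, evict 92, frames {19,74,89,76}
Page faults: 7.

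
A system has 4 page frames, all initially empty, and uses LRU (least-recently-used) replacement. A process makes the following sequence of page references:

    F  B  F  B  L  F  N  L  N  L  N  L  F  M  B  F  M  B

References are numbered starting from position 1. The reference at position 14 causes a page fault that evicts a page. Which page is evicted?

B

pos 1: F: miss, frames (F)
pos 2: B: miss, frames (F B)
pos 3: F: hit
pos 4: B: hit
pos 5: L: miss, frames (F B L)
pos 6: F: hit
pos 7: N: miss, frames (B L F N)
pos 8: L: hit
pos 9: N: hit
pos 10: L: hit
pos 11: N: hit
pos 12: L: hit
pos 13: F: hit
pos 14: M: miss, evict B, frames (N L F M)
At position 14, page B is evicted.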